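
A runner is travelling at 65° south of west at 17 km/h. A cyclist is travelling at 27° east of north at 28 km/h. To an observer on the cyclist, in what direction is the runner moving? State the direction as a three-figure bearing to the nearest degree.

Taking east as x and north as y: runner velocity = (-7.185, -15.407) km/h; cyclist velocity = (12.712, 24.948) km/h.
Velocity of runner relative to cyclist = (-7.185, -15.407) − (12.712, 24.948) = (-19.896, -40.355) km/h.
Bearing = atan2(-19.90, -40.36) = 206.24° clockwise from north.

206°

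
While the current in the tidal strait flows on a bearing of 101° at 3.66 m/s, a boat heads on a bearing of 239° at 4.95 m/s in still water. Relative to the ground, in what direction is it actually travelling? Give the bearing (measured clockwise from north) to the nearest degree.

191°

Taking east as x and north as y: velocity relative to the water = (-4.243, -2.549) m/s; the water relative to ground = (3.593, -0.698) m/s.
Velocity relative to ground = (-4.243, -2.549) + (3.593, -0.698) = (-0.650, -3.248) m/s.
Bearing = atan2(-0.65, -3.25) = 191.32° clockwise from north.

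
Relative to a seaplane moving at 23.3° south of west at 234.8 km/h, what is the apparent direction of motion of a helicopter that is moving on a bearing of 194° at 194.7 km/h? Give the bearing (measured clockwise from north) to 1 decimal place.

119.7°

Taking east as x and north as y: helicopter velocity = (-47.102, -188.917) km/h; seaplane velocity = (-215.651, -92.874) km/h.
Velocity of helicopter relative to seaplane = (-47.102, -188.917) − (-215.651, -92.874) = (168.549, -96.042) km/h.
Bearing = atan2(168.55, -96.04) = 119.68° clockwise from north.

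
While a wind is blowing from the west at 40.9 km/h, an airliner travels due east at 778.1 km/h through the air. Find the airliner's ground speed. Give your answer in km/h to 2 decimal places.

Taking east as x and north as y: velocity relative to the air = (778.100, 0.000) km/h; the air relative to ground = (40.900, 0.000) km/h.
Velocity relative to ground = (778.100, 0.000) + (40.900, 0.000) = (819.000, 0.000) km/h.
Speed = |(819.000, 0.000)| = 819.000 km/h.

819.00 km/h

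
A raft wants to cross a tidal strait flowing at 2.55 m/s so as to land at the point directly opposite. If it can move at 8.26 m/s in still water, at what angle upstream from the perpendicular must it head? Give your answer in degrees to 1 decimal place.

To cancel the current, the upstream component of the raft's velocity must equal the flow: 8.26 sin θ = 2.55.
sin θ = 2.55 / 8.26 = 0.3087.
θ = arcsin(0.3087) = 17.982°.

18.0°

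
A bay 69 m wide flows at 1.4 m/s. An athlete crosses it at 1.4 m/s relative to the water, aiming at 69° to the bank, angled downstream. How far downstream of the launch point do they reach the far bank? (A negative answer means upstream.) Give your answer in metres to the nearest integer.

100 m

Perpendicular speed = 1.307 m/s; crossing time = 69 / 1.307 = 52.792 s.
Net downstream speed = 1.902 m/s.
Drift = 1.902 × 52.792 = 100.396 m (downstream).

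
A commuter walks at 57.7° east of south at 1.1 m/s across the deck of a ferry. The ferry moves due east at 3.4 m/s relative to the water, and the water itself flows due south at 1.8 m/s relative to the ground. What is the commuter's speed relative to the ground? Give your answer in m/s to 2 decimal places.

In east/north components (m/s): commuter relative to ferry = (0.930, -0.588); ferry relative to water = (3.400, 0.000); water relative to ground = (0.000, -1.800).
Sum = (4.330, -2.388) m/s.
Speed = |(4.330, -2.388)| = 4.945 m/s.

4.94 m/s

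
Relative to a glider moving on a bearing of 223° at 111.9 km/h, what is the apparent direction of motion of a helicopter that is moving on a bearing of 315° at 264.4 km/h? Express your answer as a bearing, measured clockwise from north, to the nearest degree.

338°

Taking east as x and north as y: helicopter velocity = (-186.959, 186.959) km/h; glider velocity = (-76.316, -81.838) km/h.
Velocity of helicopter relative to glider = (-186.959, 186.959) − (-76.316, -81.838) = (-110.643, 268.798) km/h.
Bearing = atan2(-110.64, 268.80) = 337.63° clockwise from north.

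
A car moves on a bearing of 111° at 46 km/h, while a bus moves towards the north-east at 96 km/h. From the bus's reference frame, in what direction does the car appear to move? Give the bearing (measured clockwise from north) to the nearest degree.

Taking east as x and north as y: car velocity = (42.945, -16.485) km/h; bus velocity = (67.882, 67.882) km/h.
Velocity of car relative to bus = (42.945, -16.485) − (67.882, 67.882) = (-24.938, -84.367) km/h.
Bearing = atan2(-24.94, -84.37) = 196.47° clockwise from north.

196°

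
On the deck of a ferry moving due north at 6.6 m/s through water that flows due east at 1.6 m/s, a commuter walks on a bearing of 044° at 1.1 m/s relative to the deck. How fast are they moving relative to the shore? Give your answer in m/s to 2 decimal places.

7.76 m/s

In east/north components (m/s): commuter relative to ferry = (0.764, 0.791); ferry relative to water = (0.000, 6.600); water relative to ground = (1.600, 0.000).
Sum = (2.364, 7.391) m/s.
Speed = |(2.364, 7.391)| = 7.760 m/s.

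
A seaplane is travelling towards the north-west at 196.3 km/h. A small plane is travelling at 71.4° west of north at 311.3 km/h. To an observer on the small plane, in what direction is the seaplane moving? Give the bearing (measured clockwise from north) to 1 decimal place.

075.8°

Taking east as x and north as y: seaplane velocity = (-138.805, 138.805) km/h; small plane velocity = (-295.040, 99.292) km/h.
Velocity of seaplane relative to small plane = (-138.805, 138.805) − (-295.040, 99.292) = (156.235, 39.513) km/h.
Bearing = atan2(156.24, 39.51) = 75.81° clockwise from north.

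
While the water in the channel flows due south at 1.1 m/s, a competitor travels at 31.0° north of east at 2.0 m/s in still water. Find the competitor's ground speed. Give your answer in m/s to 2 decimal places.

1.72 m/s

Taking east as x and north as y: velocity relative to the water = (1.714, 1.030) m/s; the water relative to ground = (0.000, -1.100) m/s.
Velocity relative to ground = (1.714, 1.030) + (0.000, -1.100) = (1.714, -0.070) m/s.
Speed = |(1.714, -0.070)| = 1.716 m/s.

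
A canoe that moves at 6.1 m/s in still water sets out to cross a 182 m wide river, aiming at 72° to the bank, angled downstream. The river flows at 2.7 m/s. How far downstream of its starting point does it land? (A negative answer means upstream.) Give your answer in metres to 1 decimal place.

143.8 m

Perpendicular speed = 5.801 m/s; crossing time = 182 / 5.801 = 31.371 s.
Net downstream speed = 4.585 m/s.
Drift = 4.585 × 31.371 = 143.838 m (downstream).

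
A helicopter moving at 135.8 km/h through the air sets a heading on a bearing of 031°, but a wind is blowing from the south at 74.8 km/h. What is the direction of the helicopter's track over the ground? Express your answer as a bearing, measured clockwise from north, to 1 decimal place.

020.1°

Taking east as x and north as y: velocity relative to the air = (69.942, 116.403) km/h; the air relative to ground = (0.000, 74.800) km/h.
Velocity relative to ground = (69.942, 116.403) + (0.000, 74.800) = (69.942, 191.203) km/h.
Bearing = atan2(69.94, 191.20) = 20.09° clockwise from north.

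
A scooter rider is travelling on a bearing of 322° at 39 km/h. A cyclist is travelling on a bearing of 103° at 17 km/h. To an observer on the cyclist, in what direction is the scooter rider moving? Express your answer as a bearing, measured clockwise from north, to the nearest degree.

310°

Taking east as x and north as y: scooter rider velocity = (-24.011, 30.732) km/h; cyclist velocity = (16.564, -3.824) km/h.
Velocity of scooter rider relative to cyclist = (-24.011, 30.732) − (16.564, -3.824) = (-40.575, 34.557) km/h.
Bearing = atan2(-40.58, 34.56) = 310.42° clockwise from north.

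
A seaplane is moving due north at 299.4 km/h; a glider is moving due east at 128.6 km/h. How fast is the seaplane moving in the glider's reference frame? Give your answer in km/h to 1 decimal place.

Taking east as x and north as y: seaplane velocity = (0.000, 299.400) km/h; glider velocity = (128.600, 0.000) km/h.
Velocity of seaplane relative to glider = (0.000, 299.400) − (128.600, 0.000) = (-128.600, 299.400) km/h.
Magnitude = |(-128.600, 299.400)| = 325.850 km/h.

325.9 km/h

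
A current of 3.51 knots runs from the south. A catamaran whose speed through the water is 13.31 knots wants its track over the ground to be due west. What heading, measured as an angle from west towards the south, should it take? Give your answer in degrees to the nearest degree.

The current pushes perpendicular to the desired track; the heading must have a component into the current equal to 3.51 knots: 13.31 sin θ = 3.51.
sin θ = 0.2637, so θ = 15.290°.

15°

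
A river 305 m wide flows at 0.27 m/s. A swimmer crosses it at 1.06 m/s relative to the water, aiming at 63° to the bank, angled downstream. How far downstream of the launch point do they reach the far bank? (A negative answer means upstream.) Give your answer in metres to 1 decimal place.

Perpendicular speed = 0.944 m/s; crossing time = 305 / 0.944 = 322.933 s.
Net downstream speed = 0.751 m/s.
Drift = 0.751 × 322.933 = 242.597 m (downstream).

242.6 m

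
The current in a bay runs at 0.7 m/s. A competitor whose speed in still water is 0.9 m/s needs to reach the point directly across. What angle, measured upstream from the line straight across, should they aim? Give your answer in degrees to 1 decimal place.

51.1°

To cancel the current, the upstream component of the competitor's velocity must equal the flow: 0.9 sin θ = 0.7.
sin θ = 0.7 / 0.9 = 0.7778.
θ = arcsin(0.7778) = 51.058°.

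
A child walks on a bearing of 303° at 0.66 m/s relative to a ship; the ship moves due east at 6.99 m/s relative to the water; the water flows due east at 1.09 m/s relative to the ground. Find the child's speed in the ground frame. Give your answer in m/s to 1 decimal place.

In east/north components (m/s): child relative to ship = (-0.554, 0.359); ship relative to water = (6.990, 0.000); water relative to ground = (1.090, 0.000).
Sum = (7.526, 0.359) m/s.
Speed = |(7.526, 0.359)| = 7.535 m/s.

7.5 m/s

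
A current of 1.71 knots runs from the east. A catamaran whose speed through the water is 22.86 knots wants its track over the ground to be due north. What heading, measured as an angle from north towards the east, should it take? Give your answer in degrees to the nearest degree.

4°

The current pushes perpendicular to the desired track; the heading must have a component into the current equal to 1.71 knots: 22.86 sin θ = 1.71.
sin θ = 0.0748, so θ = 4.290°.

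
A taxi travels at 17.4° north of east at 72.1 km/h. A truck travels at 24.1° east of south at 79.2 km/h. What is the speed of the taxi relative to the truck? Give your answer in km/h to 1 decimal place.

Taking east as x and north as y: taxi velocity = (68.801, 21.561) km/h; truck velocity = (32.340, -72.296) km/h.
Velocity of taxi relative to truck = (68.801, 21.561) − (32.340, -72.296) = (36.461, 93.857) km/h.
Magnitude = |(36.461, 93.857)| = 100.691 km/h.

100.7 km/h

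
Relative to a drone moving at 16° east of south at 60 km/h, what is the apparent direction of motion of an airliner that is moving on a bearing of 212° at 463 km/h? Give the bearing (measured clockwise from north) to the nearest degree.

Taking east as x and north as y: airliner velocity = (-245.353, -392.646) km/h; drone velocity = (16.538, -57.676) km/h.
Velocity of airliner relative to drone = (-245.353, -392.646) − (16.538, -57.676) = (-261.891, -334.971) km/h.
Bearing = atan2(-261.89, -334.97) = 218.02° clockwise from north.

218°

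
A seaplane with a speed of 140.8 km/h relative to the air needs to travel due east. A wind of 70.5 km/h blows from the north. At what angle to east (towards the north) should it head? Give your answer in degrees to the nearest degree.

The wind pushes perpendicular to the desired track; the heading must have a component into the wind equal to 70.5 km/h: 140.8 sin θ = 70.5.
sin θ = 0.5007, so θ = 30.047°.

30°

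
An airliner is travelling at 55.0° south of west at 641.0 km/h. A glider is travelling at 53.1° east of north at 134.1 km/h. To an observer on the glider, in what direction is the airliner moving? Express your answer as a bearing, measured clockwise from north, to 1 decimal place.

218.1°

Taking east as x and north as y: airliner velocity = (-367.662, -525.076) km/h; glider velocity = (107.238, 80.516) km/h.
Velocity of airliner relative to glider = (-367.662, -525.076) − (107.238, 80.516) = (-474.900, -605.593) km/h.
Bearing = atan2(-474.90, -605.59) = 218.10° clockwise from north.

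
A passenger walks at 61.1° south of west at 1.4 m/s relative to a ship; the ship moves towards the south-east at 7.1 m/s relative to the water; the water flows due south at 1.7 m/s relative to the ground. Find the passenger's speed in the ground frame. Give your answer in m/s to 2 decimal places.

In east/north components (m/s): passenger relative to ship = (-0.677, -1.226); ship relative to water = (5.020, -5.020); water relative to ground = (0.000, -1.700).
Sum = (4.344, -7.946) m/s.
Speed = |(4.344, -7.946)| = 9.056 m/s.

9.06 m/s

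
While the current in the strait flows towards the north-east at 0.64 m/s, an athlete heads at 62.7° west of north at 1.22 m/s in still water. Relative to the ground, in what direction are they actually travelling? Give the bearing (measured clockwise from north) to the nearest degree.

328°

Taking east as x and north as y: velocity relative to the water = (-1.084, 0.560) m/s; the water relative to ground = (0.453, 0.453) m/s.
Velocity relative to ground = (-1.084, 0.560) + (0.453, 0.453) = (-0.632, 1.012) m/s.
Bearing = atan2(-0.63, 1.01) = 328.04° clockwise from north.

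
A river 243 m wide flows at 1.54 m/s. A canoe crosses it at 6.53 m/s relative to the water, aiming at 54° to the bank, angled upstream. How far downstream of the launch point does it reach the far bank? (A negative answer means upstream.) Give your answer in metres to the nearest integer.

Perpendicular speed = 5.283 m/s; crossing time = 243 / 5.283 = 45.998 s.
Net downstream speed = -2.298 m/s.
Drift = -2.298 × 45.998 = -105.713 m (upstream).

-106 m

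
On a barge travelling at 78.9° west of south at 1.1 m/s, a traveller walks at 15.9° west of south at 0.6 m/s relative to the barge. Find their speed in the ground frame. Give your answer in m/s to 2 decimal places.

1.47 m/s

Taking east as x and north as y: barge velocity = (-1.079, -0.212) m/s; traveller velocity relative to barge = (-0.164, -0.577) m/s.
Velocity relative to ground = (-1.079, -0.212) + (-0.164, -0.577) = (-1.244, -0.789) m/s.
Speed = |(-1.244, -0.789)| = 1.473 m/s.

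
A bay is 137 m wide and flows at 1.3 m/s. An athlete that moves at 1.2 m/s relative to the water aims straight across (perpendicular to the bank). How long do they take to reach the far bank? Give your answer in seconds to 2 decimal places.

The component of the athlete's velocity perpendicular to the bank is 1.2 m/s.
The current is parallel to the bank, so it does not affect the crossing time.
Time = 137 / 1.200 = 114.167 s.

114.17 s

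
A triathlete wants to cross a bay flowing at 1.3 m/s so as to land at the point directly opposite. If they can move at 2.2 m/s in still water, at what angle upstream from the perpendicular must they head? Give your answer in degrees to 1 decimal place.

To cancel the current, the upstream component of the triathlete's velocity must equal the flow: 2.2 sin θ = 1.3.
sin θ = 1.3 / 2.2 = 0.5909.
θ = arcsin(0.5909) = 36.222°.

36.2°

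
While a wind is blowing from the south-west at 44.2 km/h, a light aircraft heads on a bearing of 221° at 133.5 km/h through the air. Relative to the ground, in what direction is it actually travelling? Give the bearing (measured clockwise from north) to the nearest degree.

219°

Taking east as x and north as y: velocity relative to the air = (-87.584, -100.754) km/h; the air relative to ground = (31.254, 31.254) km/h.
Velocity relative to ground = (-87.584, -100.754) + (31.254, 31.254) = (-56.330, -69.500) km/h.
Bearing = atan2(-56.33, -69.50) = 219.02° clockwise from north.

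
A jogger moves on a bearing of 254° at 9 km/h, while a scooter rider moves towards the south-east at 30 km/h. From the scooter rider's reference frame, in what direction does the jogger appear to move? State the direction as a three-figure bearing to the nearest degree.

Taking east as x and north as y: jogger velocity = (-8.651, -2.481) km/h; scooter rider velocity = (21.213, -21.213) km/h.
Velocity of jogger relative to scooter rider = (-8.651, -2.481) − (21.213, -21.213) = (-29.865, 18.732) km/h.
Bearing = atan2(-29.86, 18.73) = 302.10° clockwise from north.

302°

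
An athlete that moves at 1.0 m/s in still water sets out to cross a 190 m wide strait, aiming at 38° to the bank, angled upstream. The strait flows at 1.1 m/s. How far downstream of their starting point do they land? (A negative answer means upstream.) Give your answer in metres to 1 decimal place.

Perpendicular speed = 0.616 m/s; crossing time = 190 / 0.616 = 308.611 s.
Net downstream speed = 0.312 m/s.
Drift = 0.312 × 308.611 = 96.283 m (downstream).

96.3 m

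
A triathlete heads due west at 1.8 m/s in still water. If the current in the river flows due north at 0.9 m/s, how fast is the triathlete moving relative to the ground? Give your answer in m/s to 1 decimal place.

2.0 m/s

Taking east as x and north as y: velocity relative to the water = (-1.800, 0.000) m/s; the water relative to ground = (0.000, 0.900) m/s.
Velocity relative to ground = (-1.800, 0.000) + (0.000, 0.900) = (-1.800, 0.900) m/s.
Speed = |(-1.800, 0.900)| = 2.012 m/s.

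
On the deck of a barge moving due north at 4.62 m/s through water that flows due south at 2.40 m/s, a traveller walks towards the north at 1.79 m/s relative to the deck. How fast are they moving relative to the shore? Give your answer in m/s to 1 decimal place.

4.0 m/s

In east/north components (m/s): traveller relative to barge = (0.000, 1.790); barge relative to water = (0.000, 4.620); water relative to ground = (0.000, -2.400).
Sum = (0.000, 4.010) m/s.
Speed = |(0.000, 4.010)| = 4.010 m/s.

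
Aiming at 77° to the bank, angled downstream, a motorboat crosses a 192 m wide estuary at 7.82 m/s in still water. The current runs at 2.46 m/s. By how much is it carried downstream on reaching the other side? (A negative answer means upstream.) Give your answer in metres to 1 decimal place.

Perpendicular speed = 7.620 m/s; crossing time = 192 / 7.620 = 25.198 s.
Net downstream speed = 4.219 m/s.
Drift = 4.219 × 25.198 = 106.314 m (downstream).

106.3 m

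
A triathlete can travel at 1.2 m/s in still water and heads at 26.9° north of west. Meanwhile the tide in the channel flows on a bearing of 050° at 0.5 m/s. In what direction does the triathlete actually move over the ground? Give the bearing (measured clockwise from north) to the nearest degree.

Taking east as x and north as y: velocity relative to the water = (-1.070, 0.543) m/s; the water relative to ground = (0.383, 0.321) m/s.
Velocity relative to ground = (-1.070, 0.543) + (0.383, 0.321) = (-0.687, 0.864) m/s.
Bearing = atan2(-0.69, 0.86) = 321.52° clockwise from north.

322°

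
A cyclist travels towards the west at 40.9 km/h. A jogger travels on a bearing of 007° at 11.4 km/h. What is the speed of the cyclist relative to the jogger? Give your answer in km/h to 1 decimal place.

43.8 km/h

Taking east as x and north as y: cyclist velocity = (-40.900, 0.000) km/h; jogger velocity = (1.389, 11.315) km/h.
Velocity of cyclist relative to jogger = (-40.900, 0.000) − (1.389, 11.315) = (-42.289, -11.315) km/h.
Magnitude = |(-42.289, -11.315)| = 43.777 km/h.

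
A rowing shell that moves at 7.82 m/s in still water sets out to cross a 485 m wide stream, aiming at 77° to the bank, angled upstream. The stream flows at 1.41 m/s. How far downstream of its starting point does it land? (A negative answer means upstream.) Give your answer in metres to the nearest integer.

-22 m

Perpendicular speed = 7.620 m/s; crossing time = 485 / 7.620 = 63.652 s.
Net downstream speed = -0.349 m/s.
Drift = -0.349 × 63.652 = -22.222 m (upstream).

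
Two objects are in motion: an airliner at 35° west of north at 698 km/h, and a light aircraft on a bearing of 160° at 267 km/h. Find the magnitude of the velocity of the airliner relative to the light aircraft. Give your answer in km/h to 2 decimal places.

958.40 km/h

Taking east as x and north as y: airliner velocity = (-400.356, 571.768) km/h; light aircraft velocity = (91.319, -250.898) km/h.
Velocity of airliner relative to light aircraft = (-400.356, 571.768) − (91.319, -250.898) = (-491.676, 822.666) km/h.
Magnitude = |(-491.676, 822.666)| = 958.397 km/h.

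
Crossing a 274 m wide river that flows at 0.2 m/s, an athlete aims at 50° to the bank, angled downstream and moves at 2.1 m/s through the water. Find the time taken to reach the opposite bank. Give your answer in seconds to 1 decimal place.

170.3 s

The component of the athlete's velocity perpendicular to the bank is 2.1 × sin 50° = 1.609 m/s.
Only the cross-stream component determines the crossing time; the current contributes nothing perpendicular to the bank.
Time = 274 / 1.609 = 170.325 s.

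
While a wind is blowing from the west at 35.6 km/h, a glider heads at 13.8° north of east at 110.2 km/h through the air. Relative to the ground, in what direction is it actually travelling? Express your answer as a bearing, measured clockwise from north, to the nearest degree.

Taking east as x and north as y: velocity relative to the air = (107.019, 26.286) km/h; the air relative to ground = (35.600, 0.000) km/h.
Velocity relative to ground = (107.019, 26.286) + (35.600, 0.000) = (142.619, 26.286) km/h.
Bearing = atan2(142.62, 26.29) = 79.56° clockwise from north.

080°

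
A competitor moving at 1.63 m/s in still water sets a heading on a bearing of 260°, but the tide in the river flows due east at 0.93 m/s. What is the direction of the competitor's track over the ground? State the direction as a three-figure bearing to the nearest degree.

247°

Taking east as x and north as y: velocity relative to the water = (-1.605, -0.283) m/s; the water relative to ground = (0.930, 0.000) m/s.
Velocity relative to ground = (-1.605, -0.283) + (0.930, 0.000) = (-0.675, -0.283) m/s.
Bearing = atan2(-0.68, -0.28) = 247.26° clockwise from north.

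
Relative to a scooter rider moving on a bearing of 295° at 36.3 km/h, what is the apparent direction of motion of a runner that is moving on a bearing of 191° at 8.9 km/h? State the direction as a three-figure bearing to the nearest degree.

Taking east as x and north as y: runner velocity = (-1.698, -8.736) km/h; scooter rider velocity = (-32.899, 15.341) km/h.
Velocity of runner relative to scooter rider = (-1.698, -8.736) − (-32.899, 15.341) = (31.201, -24.078) km/h.
Bearing = atan2(31.20, -24.08) = 127.66° clockwise from north.

128°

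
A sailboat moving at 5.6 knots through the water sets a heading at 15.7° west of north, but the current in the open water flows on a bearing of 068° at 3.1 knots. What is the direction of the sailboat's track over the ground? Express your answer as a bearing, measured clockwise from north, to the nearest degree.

012°

Taking east as x and north as y: velocity relative to the water = (-1.515, 5.391) knots; the water relative to ground = (2.874, 1.161) knots.
Velocity relative to ground = (-1.515, 5.391) + (2.874, 1.161) = (1.359, 6.552) knots.
Bearing = atan2(1.36, 6.55) = 11.72° clockwise from north.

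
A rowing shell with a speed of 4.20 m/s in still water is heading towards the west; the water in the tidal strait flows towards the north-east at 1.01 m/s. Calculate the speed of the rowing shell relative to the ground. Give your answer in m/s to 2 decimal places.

3.56 m/s

Taking east as x and north as y: velocity relative to the water = (-4.200, 0.000) m/s; the water relative to ground = (0.714, 0.714) m/s.
Velocity relative to ground = (-4.200, 0.000) + (0.714, 0.714) = (-3.486, 0.714) m/s.
Speed = |(-3.486, 0.714)| = 3.558 m/s.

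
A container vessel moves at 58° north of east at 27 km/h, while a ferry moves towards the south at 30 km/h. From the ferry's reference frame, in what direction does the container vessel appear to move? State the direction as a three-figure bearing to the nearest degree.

Taking east as x and north as y: container vessel velocity = (14.308, 22.897) km/h; ferry velocity = (0.000, -30.000) km/h.
Velocity of container vessel relative to ferry = (14.308, 22.897) − (0.000, -30.000) = (14.308, 52.897) km/h.
Bearing = atan2(14.31, 52.90) = 15.14° clockwise from north.

015°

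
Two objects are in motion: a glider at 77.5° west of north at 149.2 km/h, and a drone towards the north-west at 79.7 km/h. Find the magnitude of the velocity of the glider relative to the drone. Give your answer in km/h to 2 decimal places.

92.49 km/h

Taking east as x and north as y: glider velocity = (-145.663, 32.293) km/h; drone velocity = (-56.356, 56.356) km/h.
Velocity of glider relative to drone = (-145.663, 32.293) − (-56.356, 56.356) = (-89.307, -24.064) km/h.
Magnitude = |(-89.307, -24.064)| = 92.492 km/h.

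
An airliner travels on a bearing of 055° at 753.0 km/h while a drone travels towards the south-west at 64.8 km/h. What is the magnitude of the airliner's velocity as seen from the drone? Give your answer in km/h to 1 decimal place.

Taking east as x and north as y: airliner velocity = (616.821, 431.903) km/h; drone velocity = (-45.821, -45.821) km/h.
Velocity of airliner relative to drone = (616.821, 431.903) − (-45.821, -45.821) = (662.642, 477.724) km/h.
Magnitude = |(662.642, 477.724)| = 816.893 km/h.

816.9 km/h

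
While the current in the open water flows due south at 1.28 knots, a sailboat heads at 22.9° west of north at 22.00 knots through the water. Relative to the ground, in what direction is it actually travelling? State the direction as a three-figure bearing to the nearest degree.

Taking east as x and north as y: velocity relative to the water = (-8.561, 20.266) knots; the water relative to ground = (0.000, -1.280) knots.
Velocity relative to ground = (-8.561, 20.266) + (0.000, -1.280) = (-8.561, 18.986) knots.
Bearing = atan2(-8.56, 18.99) = 335.73° clockwise from north.

336°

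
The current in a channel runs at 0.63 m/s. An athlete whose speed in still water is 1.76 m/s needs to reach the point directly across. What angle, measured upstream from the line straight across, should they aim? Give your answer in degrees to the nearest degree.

To cancel the current, the upstream component of the athlete's velocity must equal the flow: 1.76 sin θ = 0.63.
sin θ = 0.63 / 1.76 = 0.3580.
θ = arcsin(0.3580) = 20.975°.

21°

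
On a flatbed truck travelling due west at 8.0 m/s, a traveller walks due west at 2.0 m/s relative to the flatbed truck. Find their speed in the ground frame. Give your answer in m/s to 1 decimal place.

Taking east as x and north as y: flatbed truck velocity = (-8.000, 0.000) m/s; traveller velocity relative to flatbed truck = (-2.000, 0.000) m/s.
Velocity relative to ground = (-8.000, 0.000) + (-2.000, 0.000) = (-10.000, 0.000) m/s.
Speed = |(-10.000, 0.000)| = 10.000 m/s.

10.0 m/s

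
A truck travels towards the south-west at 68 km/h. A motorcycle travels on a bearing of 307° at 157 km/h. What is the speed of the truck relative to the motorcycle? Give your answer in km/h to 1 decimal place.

Taking east as x and north as y: truck velocity = (-48.083, -48.083) km/h; motorcycle velocity = (-125.386, 94.485) km/h.
Velocity of truck relative to motorcycle = (-48.083, -48.083) − (-125.386, 94.485) = (77.303, -142.568) km/h.
Magnitude = |(77.303, -142.568)| = 162.177 km/h.

162.2 km/h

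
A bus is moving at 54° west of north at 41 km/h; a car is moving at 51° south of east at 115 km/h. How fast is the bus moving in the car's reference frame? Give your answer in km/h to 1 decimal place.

155.0 km/h

Taking east as x and north as y: bus velocity = (-33.170, 24.099) km/h; car velocity = (72.372, -89.372) km/h.
Velocity of bus relative to car = (-33.170, 24.099) − (72.372, -89.372) = (-105.542, 113.471) km/h.
Magnitude = |(-105.542, 113.471)| = 154.967 km/h.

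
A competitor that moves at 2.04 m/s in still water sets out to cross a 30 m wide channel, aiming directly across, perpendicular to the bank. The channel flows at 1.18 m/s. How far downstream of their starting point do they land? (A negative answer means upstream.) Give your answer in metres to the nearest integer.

Perpendicular speed = 2.040 m/s; crossing time = 30 / 2.040 = 14.706 s.
Net downstream speed = 1.180 m/s.
Drift = 1.180 × 14.706 = 17.353 m (downstream).

17 m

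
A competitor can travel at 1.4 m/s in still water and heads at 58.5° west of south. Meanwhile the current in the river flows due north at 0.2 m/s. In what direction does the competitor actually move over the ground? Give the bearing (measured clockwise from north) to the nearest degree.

Taking east as x and north as y: velocity relative to the water = (-1.194, -0.731) m/s; the water relative to ground = (0.000, 0.200) m/s.
Velocity relative to ground = (-1.194, -0.731) + (0.000, 0.200) = (-1.194, -0.531) m/s.
Bearing = atan2(-1.19, -0.53) = 246.00° clockwise from north.

246°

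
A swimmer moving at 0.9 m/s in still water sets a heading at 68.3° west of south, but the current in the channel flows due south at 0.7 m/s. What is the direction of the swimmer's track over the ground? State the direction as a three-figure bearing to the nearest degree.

Taking east as x and north as y: velocity relative to the water = (-0.836, -0.333) m/s; the water relative to ground = (0.000, -0.700) m/s.
Velocity relative to ground = (-0.836, -0.333) + (0.000, -0.700) = (-0.836, -1.033) m/s.
Bearing = atan2(-0.84, -1.03) = 219.00° clockwise from north.

219°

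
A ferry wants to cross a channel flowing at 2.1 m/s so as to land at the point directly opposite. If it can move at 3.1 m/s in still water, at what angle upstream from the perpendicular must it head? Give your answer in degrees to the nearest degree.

43°

To cancel the current, the upstream component of the ferry's velocity must equal the flow: 3.1 sin θ = 2.1.
sin θ = 2.1 / 3.1 = 0.6774.
θ = arcsin(0.6774) = 42.642°.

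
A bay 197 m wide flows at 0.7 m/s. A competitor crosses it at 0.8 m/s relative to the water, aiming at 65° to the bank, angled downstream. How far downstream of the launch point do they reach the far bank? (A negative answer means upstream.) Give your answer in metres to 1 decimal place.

282.1 m

Perpendicular speed = 0.725 m/s; crossing time = 197 / 0.725 = 271.707 s.
Net downstream speed = 1.038 m/s.
Drift = 1.038 × 271.707 = 282.057 m (downstream).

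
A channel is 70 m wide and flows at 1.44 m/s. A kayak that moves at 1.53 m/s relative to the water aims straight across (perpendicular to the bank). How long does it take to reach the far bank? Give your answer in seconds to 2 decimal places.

The component of the kayak's velocity perpendicular to the bank is 1.53 m/s.
The flow acts along the bank and has no component across it.
Time = 70 / 1.530 = 45.752 s.

45.75 s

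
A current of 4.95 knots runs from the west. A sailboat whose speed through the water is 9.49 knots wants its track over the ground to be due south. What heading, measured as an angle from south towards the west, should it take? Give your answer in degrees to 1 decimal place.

The current pushes perpendicular to the desired track; the heading must have a component into the current equal to 4.95 knots: 9.49 sin θ = 4.95.
sin θ = 0.5216, so θ = 31.440°.

31.4°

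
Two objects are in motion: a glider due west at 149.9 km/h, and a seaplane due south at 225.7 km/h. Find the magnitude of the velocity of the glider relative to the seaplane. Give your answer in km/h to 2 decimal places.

270.94 km/h

Taking east as x and north as y: glider velocity = (-149.900, 0.000) km/h; seaplane velocity = (0.000, -225.700) km/h.
Velocity of glider relative to seaplane = (-149.900, 0.000) − (0.000, -225.700) = (-149.900, 225.700) km/h.
Magnitude = |(-149.900, 225.700)| = 270.944 km/h.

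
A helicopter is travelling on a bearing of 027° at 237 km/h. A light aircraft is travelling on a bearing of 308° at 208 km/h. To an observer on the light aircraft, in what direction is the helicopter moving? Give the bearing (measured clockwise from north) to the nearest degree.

Taking east as x and north as y: helicopter velocity = (107.596, 211.169) km/h; light aircraft velocity = (-163.906, 128.058) km/h.
Velocity of helicopter relative to light aircraft = (107.596, 211.169) − (-163.906, 128.058) = (271.502, 83.111) km/h.
Bearing = atan2(271.50, 83.11) = 72.98° clockwise from north.

073°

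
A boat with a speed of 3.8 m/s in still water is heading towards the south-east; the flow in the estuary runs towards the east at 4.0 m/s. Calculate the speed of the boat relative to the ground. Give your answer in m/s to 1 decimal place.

7.2 m/s

Taking east as x and north as y: velocity relative to the water = (2.687, -2.687) m/s; the water relative to ground = (4.000, 0.000) m/s.
Velocity relative to ground = (2.687, -2.687) + (4.000, 0.000) = (6.687, -2.687) m/s.
Speed = |(6.687, -2.687)| = 7.207 m/s.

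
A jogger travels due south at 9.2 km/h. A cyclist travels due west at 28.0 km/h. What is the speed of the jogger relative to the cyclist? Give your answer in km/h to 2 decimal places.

29.47 km/h

Taking east as x and north as y: jogger velocity = (0.000, -9.200) km/h; cyclist velocity = (-28.000, 0.000) km/h.
Velocity of jogger relative to cyclist = (0.000, -9.200) − (-28.000, 0.000) = (28.000, -9.200) km/h.
Magnitude = |(28.000, -9.200)| = 29.473 km/h.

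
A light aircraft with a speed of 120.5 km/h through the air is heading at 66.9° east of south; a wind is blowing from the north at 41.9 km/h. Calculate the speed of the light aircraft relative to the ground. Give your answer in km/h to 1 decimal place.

Taking east as x and north as y: velocity relative to the air = (110.838, -47.277) km/h; the air relative to ground = (0.000, -41.900) km/h.
Velocity relative to ground = (110.838, -47.277) + (0.000, -41.900) = (110.838, -89.177) km/h.
Speed = |(110.838, -89.177)| = 142.259 km/h.

142.3 km/h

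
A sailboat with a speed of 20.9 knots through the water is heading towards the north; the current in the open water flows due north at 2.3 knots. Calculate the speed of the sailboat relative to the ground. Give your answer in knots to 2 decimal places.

Taking east as x and north as y: velocity relative to the water = (0.000, 20.900) knots; the water relative to ground = (0.000, 2.300) knots.
Velocity relative to ground = (0.000, 20.900) + (0.000, 2.300) = (0.000, 23.200) knots.
Speed = |(0.000, 23.200)| = 23.200 knots.

23.20 knots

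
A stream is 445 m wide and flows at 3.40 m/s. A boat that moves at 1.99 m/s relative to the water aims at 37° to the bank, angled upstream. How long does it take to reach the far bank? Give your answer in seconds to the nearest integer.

The component of the boat's velocity perpendicular to the bank is 1.99 × sin 37° = 1.198 m/s.
The flow acts along the bank and has no component across it.
Time = 445 / 1.198 = 371.573 s.

372 s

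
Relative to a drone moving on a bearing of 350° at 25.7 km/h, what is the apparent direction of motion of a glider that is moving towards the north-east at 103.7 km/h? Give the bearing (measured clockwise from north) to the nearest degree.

Taking east as x and north as y: glider velocity = (73.327, 73.327) km/h; drone velocity = (-4.463, 25.310) km/h.
Velocity of glider relative to drone = (73.327, 73.327) − (-4.463, 25.310) = (77.790, 48.017) km/h.
Bearing = atan2(77.79, 48.02) = 58.31° clockwise from north.

058°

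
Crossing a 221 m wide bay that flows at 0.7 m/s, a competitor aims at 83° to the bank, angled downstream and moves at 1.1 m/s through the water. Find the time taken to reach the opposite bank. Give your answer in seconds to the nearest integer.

The component of the competitor's velocity perpendicular to the bank is 1.1 × sin 83° = 1.092 m/s.
Only the cross-stream component determines the crossing time; the current contributes nothing perpendicular to the bank.
Time = 221 / 1.092 = 202.418 s.

202 s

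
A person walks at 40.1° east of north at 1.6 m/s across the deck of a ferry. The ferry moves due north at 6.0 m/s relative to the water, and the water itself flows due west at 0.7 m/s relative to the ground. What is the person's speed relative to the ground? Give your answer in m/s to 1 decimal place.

7.2 m/s

In east/north components (m/s): person relative to ferry = (1.031, 1.224); ferry relative to water = (0.000, 6.000); water relative to ground = (-0.700, 0.000).
Sum = (0.331, 7.224) m/s.
Speed = |(0.331, 7.224)| = 7.231 m/s.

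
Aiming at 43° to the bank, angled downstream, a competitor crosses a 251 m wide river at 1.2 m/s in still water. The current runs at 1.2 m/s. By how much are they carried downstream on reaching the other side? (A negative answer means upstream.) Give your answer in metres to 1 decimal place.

Perpendicular speed = 0.818 m/s; crossing time = 251 / 0.818 = 306.697 s.
Net downstream speed = 2.078 m/s.
Drift = 2.078 × 306.697 = 637.201 m (downstream).

637.2 m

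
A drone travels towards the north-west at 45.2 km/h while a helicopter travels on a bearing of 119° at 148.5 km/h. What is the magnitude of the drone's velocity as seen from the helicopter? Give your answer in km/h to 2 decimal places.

Taking east as x and north as y: drone velocity = (-31.961, 31.961) km/h; helicopter velocity = (129.881, -71.994) km/h.
Velocity of drone relative to helicopter = (-31.961, 31.961) − (129.881, -71.994) = (-161.842, 103.955) km/h.
Magnitude = |(-161.842, 103.955)| = 192.353 km/h.

192.35 km/h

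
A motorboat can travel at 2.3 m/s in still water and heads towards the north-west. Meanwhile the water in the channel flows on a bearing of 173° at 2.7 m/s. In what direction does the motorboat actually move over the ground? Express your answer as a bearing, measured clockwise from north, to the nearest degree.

Taking east as x and north as y: velocity relative to the water = (-1.626, 1.626) m/s; the water relative to ground = (0.329, -2.680) m/s.
Velocity relative to ground = (-1.626, 1.626) + (0.329, -2.680) = (-1.297, -1.054) m/s.
Bearing = atan2(-1.30, -1.05) = 230.92° clockwise from north.

231°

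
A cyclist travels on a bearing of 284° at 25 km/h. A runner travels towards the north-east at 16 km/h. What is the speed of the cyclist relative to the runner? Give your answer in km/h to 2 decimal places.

Taking east as x and north as y: cyclist velocity = (-24.257, 6.048) km/h; runner velocity = (11.314, 11.314) km/h.
Velocity of cyclist relative to runner = (-24.257, 6.048) − (11.314, 11.314) = (-35.571, -5.266) km/h.
Magnitude = |(-35.571, -5.266)| = 35.959 km/h.

35.96 km/h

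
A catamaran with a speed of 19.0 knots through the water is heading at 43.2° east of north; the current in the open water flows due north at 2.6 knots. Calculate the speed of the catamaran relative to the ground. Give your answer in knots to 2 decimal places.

20.97 knots

Taking east as x and north as y: velocity relative to the water = (13.006, 13.850) knots; the water relative to ground = (0.000, 2.600) knots.
Velocity relative to ground = (13.006, 13.850) + (0.000, 2.600) = (13.006, 16.450) knots.
Speed = |(13.006, 16.450)| = 20.971 knots.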